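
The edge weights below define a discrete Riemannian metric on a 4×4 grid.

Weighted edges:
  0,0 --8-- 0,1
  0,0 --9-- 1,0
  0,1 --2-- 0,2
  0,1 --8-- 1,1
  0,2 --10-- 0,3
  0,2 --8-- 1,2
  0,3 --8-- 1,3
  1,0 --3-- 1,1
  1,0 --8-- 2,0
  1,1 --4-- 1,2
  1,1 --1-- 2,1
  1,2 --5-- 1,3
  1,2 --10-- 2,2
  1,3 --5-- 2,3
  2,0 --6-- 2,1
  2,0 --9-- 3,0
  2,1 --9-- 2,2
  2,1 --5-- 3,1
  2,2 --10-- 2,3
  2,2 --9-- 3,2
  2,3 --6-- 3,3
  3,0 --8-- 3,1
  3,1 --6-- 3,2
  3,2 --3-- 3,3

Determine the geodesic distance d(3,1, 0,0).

Shortest path: 3,1 → 2,1 → 1,1 → 1,0 → 0,0, total weight = 18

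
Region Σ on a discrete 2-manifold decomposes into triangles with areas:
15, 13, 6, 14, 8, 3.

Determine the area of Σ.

15 + 13 + 6 + 14 + 8 + 3 = 59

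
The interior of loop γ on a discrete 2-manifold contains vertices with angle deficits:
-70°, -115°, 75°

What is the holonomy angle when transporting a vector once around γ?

Holonomy = total enclosed curvature = (-70°) + (-115°) + 75° = -110°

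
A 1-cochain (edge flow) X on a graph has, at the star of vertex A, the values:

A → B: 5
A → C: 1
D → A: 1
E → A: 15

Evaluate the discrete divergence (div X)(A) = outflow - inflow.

Divergence = sum of outgoing flows = 5 + 1 + (-1) + (-15) = -10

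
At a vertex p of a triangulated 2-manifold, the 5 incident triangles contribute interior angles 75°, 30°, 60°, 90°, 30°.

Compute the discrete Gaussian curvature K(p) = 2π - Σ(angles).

Sum of angles = 285°. K = 360° - 285° = 75°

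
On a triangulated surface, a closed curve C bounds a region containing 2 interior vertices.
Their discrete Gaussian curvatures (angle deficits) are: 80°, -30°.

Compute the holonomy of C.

Holonomy = total enclosed curvature = 80° + (-30°) = 50°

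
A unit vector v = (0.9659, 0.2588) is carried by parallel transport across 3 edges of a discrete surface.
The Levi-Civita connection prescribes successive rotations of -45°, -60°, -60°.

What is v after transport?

Total rotation: (-45°) + (-60°) + (-60°) = -165°. Final vector: (-0.8660, -0.5000)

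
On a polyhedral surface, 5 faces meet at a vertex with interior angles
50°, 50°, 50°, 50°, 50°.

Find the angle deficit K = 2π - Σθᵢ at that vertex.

Sum of angles = 250°. K = 360° - 250° = 110°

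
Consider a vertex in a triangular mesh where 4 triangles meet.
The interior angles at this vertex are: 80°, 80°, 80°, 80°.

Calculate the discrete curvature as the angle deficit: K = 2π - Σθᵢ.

Sum of angles = 320°. K = 360° - 320° = 40° = 2π/9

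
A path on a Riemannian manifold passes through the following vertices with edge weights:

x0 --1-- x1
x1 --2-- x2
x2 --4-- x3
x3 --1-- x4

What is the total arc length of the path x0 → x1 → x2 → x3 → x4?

Arc length = 1 + 2 + 4 + 1 = 8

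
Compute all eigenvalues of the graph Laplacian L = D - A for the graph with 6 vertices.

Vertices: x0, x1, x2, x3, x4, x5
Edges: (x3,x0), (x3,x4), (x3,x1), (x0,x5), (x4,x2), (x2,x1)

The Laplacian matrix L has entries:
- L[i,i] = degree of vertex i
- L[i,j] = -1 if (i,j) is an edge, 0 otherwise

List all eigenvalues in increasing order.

Degrees: deg(x0) = 2, deg(x1) = 2, deg(x2) = 2, deg(x3) = 3, deg(x4) = 2, deg(x5) = 1.
L = D − A with rows/columns ordered (x0, x1, x2, x3, x4, x5):
  [ 2,  0,  0, -1,  0, -1]
  [ 0,  2, -1, -1,  0,  0]
  [ 0, -1,  2,  0, -1,  0]
  [-1, -1,  0,  3, -1,  0]
  [ 0,  0, -1, -1,  2,  0]
  [-1,  0,  0,  0,  0,  1]
Characteristic polynomial: det(λI − L) = λ(λ² − 5λ + 2)(λ − 2)²(λ − 3).
Roots: λ = 0; (λ² − 5λ + 2) = 0 ⇒ λ = (5 ± √17)/2 ≈ 0.4384, 4.5616; (λ − 2) = 0 ⇒ λ = 2 (multiplicity 2); (λ − 3) = 0 ⇒ λ = 3.
(Check: the roots sum (with multiplicity) to 12, matching trace L = Σdeg = 2·6 = 12.)
Laplacian eigenvalues (increasing order): [0.0, 0.4384, 2.0, 2.0, 3.0, 4.5616]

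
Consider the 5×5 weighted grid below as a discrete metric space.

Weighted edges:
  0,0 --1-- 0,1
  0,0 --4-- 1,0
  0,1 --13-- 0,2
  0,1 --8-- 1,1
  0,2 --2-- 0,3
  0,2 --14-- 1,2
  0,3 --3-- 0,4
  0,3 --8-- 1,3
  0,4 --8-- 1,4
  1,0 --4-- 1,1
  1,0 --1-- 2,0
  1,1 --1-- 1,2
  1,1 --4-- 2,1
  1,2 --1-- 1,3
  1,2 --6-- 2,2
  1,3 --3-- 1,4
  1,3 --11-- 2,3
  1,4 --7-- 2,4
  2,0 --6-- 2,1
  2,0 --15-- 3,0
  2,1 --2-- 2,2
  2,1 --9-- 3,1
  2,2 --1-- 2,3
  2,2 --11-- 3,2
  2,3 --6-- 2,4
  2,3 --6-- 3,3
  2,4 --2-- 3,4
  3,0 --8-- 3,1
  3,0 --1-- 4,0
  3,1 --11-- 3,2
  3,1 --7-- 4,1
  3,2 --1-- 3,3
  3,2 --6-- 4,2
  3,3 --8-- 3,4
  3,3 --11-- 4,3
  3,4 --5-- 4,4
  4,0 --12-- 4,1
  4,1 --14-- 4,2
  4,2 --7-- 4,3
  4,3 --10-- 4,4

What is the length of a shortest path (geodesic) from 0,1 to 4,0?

Shortest path: 0,1 → 0,0 → 1,0 → 2,0 → 3,0 → 4,0, total weight = 22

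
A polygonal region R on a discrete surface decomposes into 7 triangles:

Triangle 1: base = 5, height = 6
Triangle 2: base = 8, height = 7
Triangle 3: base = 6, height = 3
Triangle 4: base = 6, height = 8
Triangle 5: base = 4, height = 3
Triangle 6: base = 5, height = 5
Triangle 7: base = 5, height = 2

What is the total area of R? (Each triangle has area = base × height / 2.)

(1/2)×5×6 + (1/2)×8×7 + (1/2)×6×3 + (1/2)×6×8 + (1/2)×4×3 + (1/2)×5×5 + (1/2)×5×2 = 99.5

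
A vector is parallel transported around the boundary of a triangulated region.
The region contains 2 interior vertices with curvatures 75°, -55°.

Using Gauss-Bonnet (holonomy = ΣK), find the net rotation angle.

Holonomy = total enclosed curvature = 75° + (-55°) = 20°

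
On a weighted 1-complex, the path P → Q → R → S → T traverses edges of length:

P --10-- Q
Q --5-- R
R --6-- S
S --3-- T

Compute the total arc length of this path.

Arc length = 10 + 5 + 6 + 3 = 24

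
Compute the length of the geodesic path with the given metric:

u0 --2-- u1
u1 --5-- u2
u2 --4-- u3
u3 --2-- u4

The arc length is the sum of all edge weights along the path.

Arc length = 2 + 5 + 4 + 2 = 13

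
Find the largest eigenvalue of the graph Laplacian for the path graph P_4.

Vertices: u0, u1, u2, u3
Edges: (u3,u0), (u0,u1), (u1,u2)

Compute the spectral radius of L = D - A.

The path graph P_n has Laplacian eigenvalues λ_k = 2 − 2cos(kπ/n), k = 0, 1, …, n−1. Here n = 4:
k=0: 2 − 2cos(0) = 0.0; k=1: 2 − 2cos(π/4) = 0.5858; k=2: 2 − 2cos(π/2) = 2.0; k=3: 2 − 2cos(3π/4) = 3.4142.
Laplacian eigenvalues: [0.0, 0.5858, 2.0, 3.4142]. Largest eigenvalue (spectral radius) = 3.4142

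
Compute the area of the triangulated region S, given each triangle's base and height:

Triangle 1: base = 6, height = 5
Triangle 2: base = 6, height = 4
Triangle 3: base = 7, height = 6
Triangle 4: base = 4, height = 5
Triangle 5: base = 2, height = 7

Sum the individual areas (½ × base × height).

(1/2)×6×5 + (1/2)×6×4 + (1/2)×7×6 + (1/2)×4×5 + (1/2)×2×7 = 65.0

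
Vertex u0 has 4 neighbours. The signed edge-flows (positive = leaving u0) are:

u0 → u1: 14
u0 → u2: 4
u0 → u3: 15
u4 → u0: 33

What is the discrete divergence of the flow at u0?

Divergence = sum of outgoing flows = 14 + 4 + 15 + (-33) = 0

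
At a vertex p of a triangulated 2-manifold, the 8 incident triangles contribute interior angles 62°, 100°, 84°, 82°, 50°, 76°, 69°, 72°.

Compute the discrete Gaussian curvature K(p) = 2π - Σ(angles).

Sum of angles = 595°. K = 360° - 595° = -235° = -47π/36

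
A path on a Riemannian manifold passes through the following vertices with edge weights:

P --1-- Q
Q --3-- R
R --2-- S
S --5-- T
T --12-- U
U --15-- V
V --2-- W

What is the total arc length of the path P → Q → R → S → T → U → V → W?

Arc length = 1 + 3 + 2 + 5 + 12 + 15 + 2 = 40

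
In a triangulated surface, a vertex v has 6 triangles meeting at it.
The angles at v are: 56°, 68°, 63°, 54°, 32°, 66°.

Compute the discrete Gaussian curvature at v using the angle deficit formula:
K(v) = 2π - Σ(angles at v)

Sum of angles = 339°. K = 360° - 339° = 21° = 7π/60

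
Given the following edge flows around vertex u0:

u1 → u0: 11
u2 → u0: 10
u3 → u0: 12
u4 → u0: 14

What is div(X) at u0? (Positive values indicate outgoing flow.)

Divergence = sum of outgoing flows = (-11) + (-10) + (-12) + (-14) = -47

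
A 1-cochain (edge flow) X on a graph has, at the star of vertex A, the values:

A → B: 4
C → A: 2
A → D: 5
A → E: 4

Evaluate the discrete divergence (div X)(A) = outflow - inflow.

Divergence = sum of outgoing flows = 4 + (-2) + 5 + 4 = 11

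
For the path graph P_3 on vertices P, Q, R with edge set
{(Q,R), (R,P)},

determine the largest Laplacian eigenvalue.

The path graph P_n has Laplacian eigenvalues λ_k = 2 − 2cos(kπ/n), k = 0, 1, …, n−1. Here n = 3:
k=0: 2 − 2cos(0) = 0.0; k=1: 2 − 2cos(π/3) = 1.0; k=2: 2 − 2cos(2π/3) = 3.0.
Laplacian eigenvalues: [0.0, 1.0, 3.0]. Largest eigenvalue (spectral radius) = 3.0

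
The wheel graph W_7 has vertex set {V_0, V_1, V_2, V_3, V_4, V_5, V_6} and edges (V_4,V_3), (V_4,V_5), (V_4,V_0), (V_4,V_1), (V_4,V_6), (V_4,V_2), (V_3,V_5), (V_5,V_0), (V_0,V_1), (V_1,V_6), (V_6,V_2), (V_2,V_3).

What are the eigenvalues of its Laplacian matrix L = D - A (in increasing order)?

The wheel W_7 is the join K_1 ∨ C_6 (a hub joined to every vertex of a cycle of length 6). For a join G ∨ H (G on p vertices, H on q vertices) the Laplacian spectrum is 0, p+q, the eigenvalues of L(G) other than one 0 each shifted by +q, and the eigenvalues of L(H) other than one 0 each shifted by +p. With G = K_1 (p = 1, nothing left after dropping its 0) and H = C_6 (q = 6, eigenvalues 2 − 2cos(2πk/6), k = 0, …, 5; drop k = 0), the spectrum of W_7 is 0, 7, and 1 + (2 − 2cos(2πk/6)) = 3 − 2cos(2πk/6) for k = 1, …, 5:
k=1: 3 − 2cos(π/3) = 2.0; k=2: 3 − 2cos(2π/3) = 4.0; k=3: 3 − 2cos(π) = 5.0; k=4: 3 − 2cos(4π/3) = 4.0; k=5: 3 − 2cos(5π/3) = 2.0.
Laplacian eigenvalues (increasing order): [0.0, 2.0, 2.0, 4.0, 4.0, 5.0, 7.0]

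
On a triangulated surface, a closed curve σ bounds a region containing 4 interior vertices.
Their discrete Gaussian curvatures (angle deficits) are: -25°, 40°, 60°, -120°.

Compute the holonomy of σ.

Holonomy = total enclosed curvature = (-25°) + 40° + 60° + (-120°) = -45°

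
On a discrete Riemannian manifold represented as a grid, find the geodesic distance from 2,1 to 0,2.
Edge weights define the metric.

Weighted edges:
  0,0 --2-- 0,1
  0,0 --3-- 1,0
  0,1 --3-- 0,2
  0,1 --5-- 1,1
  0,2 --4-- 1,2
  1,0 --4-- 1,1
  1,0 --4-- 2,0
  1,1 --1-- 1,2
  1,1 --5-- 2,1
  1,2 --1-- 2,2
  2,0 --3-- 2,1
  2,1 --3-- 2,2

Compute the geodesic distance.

Shortest path: 2,1 → 2,2 → 1,2 → 0,2, total weight = 8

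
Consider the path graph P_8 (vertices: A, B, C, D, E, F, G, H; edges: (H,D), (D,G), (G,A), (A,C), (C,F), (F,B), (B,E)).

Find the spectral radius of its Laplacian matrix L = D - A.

The path graph P_n has Laplacian eigenvalues λ_k = 2 − 2cos(kπ/n), k = 0, 1, …, n−1. Here n = 8:
k=0: 2 − 2cos(0) = 0.0; k=1: 2 − 2cos(π/8) = 0.1522; k=2: 2 − 2cos(π/4) = 0.5858; k=3: 2 − 2cos(3π/8) = 1.2346; k=4: 2 − 2cos(π/2) = 2.0; k=5: 2 − 2cos(5π/8) = 2.7654; k=6: 2 − 2cos(3π/4) = 3.4142; k=7: 2 − 2cos(7π/8) = 3.8478.
Laplacian eigenvalues: [0.0, 0.1522, 0.5858, 1.2346, 2.0, 2.7654, 3.4142, 3.8478]. Largest eigenvalue (spectral radius) = 3.8478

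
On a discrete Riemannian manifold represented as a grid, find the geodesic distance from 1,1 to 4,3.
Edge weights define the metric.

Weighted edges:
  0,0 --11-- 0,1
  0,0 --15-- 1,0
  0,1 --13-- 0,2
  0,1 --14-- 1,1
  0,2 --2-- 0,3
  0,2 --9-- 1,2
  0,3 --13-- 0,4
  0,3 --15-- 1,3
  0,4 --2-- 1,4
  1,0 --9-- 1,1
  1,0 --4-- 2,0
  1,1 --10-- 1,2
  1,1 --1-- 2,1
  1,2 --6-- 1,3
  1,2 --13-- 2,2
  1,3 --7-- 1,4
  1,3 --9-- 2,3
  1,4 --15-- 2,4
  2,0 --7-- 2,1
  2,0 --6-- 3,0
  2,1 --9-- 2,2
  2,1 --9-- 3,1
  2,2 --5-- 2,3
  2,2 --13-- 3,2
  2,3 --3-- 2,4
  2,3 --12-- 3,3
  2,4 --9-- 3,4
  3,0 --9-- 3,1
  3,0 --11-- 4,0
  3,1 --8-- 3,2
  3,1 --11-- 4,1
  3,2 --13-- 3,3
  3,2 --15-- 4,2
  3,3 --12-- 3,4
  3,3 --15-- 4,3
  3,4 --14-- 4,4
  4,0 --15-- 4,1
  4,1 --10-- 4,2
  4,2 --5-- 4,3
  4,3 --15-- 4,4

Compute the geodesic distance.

Shortest path: 1,1 → 2,1 → 3,1 → 4,1 → 4,2 → 4,3, total weight = 36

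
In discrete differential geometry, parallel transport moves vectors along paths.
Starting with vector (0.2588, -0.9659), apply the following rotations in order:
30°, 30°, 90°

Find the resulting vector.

Total rotation: 30° + 30° + 90° = 150°. Final vector: (0.2588, 0.9659)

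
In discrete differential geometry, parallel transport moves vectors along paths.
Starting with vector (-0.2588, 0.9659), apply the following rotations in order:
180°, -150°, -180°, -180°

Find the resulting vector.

Total rotation: 180° + (-150°) + (-180°) + (-180°) = -330° ≡ 30° (mod 360°). Final vector: (-0.7071, 0.7071)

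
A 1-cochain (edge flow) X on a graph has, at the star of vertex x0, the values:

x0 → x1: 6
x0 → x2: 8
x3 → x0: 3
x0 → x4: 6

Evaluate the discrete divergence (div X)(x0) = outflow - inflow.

Divergence = sum of outgoing flows = 6 + 8 + (-3) + 6 = 17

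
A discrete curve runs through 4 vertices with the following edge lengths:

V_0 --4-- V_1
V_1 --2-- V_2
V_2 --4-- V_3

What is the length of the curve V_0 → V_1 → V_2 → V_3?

Arc length = 4 + 2 + 4 = 10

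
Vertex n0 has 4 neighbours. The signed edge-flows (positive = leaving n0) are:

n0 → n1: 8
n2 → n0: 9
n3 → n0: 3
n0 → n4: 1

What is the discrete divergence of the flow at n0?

Divergence = sum of outgoing flows = 8 + (-9) + (-3) + 1 = -3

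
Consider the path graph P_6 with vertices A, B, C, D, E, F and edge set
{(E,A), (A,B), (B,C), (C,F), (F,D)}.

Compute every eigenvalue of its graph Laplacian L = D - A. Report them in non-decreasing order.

The path graph P_n has Laplacian eigenvalues λ_k = 2 − 2cos(kπ/n), k = 0, 1, …, n−1. Here n = 6:
k=0: 2 − 2cos(0) = 0.0; k=1: 2 − 2cos(π/6) = 0.2679; k=2: 2 − 2cos(π/3) = 1.0; k=3: 2 − 2cos(π/2) = 2.0; k=4: 2 − 2cos(2π/3) = 3.0; k=5: 2 − 2cos(5π/6) = 3.7321.
Laplacian eigenvalues (increasing order): [0.0, 0.2679, 1.0, 2.0, 3.0, 3.7321]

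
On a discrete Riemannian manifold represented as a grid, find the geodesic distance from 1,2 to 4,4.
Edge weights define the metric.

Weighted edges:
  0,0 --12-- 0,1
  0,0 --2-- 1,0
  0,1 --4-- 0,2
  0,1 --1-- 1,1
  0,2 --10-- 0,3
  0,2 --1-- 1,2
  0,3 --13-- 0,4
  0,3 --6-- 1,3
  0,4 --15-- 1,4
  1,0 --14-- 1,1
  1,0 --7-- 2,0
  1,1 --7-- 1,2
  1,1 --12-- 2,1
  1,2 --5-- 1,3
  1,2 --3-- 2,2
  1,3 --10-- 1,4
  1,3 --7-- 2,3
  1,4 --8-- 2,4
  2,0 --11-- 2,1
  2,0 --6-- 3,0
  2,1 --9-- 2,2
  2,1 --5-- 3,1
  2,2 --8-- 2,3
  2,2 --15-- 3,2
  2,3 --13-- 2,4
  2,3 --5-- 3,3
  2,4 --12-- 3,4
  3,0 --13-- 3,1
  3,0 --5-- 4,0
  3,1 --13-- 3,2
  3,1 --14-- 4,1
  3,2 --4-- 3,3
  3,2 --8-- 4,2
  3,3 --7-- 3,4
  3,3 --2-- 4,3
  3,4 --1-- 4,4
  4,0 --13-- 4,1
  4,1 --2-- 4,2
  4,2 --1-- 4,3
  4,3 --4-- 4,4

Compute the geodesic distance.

Shortest path: 1,2 → 2,2 → 2,3 → 3,3 → 4,3 → 4,4, total weight = 22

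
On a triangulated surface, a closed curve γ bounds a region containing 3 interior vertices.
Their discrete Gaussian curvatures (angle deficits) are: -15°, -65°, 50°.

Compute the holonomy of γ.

Holonomy = total enclosed curvature = (-15°) + (-65°) + 50° = -30°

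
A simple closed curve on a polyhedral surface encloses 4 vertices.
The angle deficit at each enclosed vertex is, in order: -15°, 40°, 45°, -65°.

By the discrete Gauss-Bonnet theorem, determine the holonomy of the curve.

Holonomy = total enclosed curvature = (-15°) + 40° + 45° + (-65°) = 5°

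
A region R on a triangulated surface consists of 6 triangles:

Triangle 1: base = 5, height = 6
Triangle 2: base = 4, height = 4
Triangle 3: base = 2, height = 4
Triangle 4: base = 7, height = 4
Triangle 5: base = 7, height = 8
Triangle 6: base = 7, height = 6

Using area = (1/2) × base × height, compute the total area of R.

(1/2)×5×6 + (1/2)×4×4 + (1/2)×2×4 + (1/2)×7×4 + (1/2)×7×8 + (1/2)×7×6 = 90.0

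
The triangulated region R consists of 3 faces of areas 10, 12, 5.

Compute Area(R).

10 + 12 + 5 = 27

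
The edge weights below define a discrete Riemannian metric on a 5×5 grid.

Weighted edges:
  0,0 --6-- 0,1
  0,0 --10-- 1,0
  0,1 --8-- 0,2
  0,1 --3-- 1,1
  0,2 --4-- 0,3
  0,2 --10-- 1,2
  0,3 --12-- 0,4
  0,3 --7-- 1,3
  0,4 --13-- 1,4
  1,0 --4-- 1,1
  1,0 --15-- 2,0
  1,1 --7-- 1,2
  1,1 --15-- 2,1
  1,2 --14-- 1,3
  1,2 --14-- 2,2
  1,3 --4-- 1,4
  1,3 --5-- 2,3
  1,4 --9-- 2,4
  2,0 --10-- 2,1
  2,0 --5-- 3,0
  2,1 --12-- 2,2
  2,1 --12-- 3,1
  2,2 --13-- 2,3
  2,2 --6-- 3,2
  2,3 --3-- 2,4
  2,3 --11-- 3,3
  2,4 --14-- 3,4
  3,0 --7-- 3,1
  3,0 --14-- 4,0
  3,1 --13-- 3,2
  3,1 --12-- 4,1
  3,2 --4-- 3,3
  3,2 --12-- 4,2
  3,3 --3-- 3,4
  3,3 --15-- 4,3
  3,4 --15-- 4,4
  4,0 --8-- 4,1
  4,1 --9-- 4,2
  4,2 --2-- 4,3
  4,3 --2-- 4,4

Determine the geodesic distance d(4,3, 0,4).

Shortest path: 4,3 → 3,3 → 2,3 → 1,3 → 1,4 → 0,4, total weight = 48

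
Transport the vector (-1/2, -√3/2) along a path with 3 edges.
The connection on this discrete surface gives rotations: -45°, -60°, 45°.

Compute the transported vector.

Total rotation: (-45°) + (-60°) + 45° = -60°. Final vector: (-1, 0)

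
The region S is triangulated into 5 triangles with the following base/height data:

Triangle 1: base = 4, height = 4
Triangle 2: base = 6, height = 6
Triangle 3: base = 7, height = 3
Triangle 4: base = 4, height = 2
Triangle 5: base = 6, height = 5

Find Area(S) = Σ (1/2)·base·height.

(1/2)×4×4 + (1/2)×6×6 + (1/2)×7×3 + (1/2)×4×2 + (1/2)×6×5 = 55.5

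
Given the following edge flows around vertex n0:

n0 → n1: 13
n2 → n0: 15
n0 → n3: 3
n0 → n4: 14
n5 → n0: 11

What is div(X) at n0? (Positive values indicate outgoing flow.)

Divergence = sum of outgoing flows = 13 + (-15) + 3 + 14 + (-11) = 4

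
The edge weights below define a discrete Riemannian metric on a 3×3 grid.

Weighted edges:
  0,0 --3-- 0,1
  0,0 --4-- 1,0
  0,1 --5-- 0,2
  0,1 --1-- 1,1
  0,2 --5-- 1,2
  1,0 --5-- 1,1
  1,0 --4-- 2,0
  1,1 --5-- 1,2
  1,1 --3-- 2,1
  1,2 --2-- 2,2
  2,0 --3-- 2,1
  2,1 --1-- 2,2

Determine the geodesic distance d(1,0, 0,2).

Shortest path: 1,0 → 1,1 → 0,1 → 0,2, total weight = 11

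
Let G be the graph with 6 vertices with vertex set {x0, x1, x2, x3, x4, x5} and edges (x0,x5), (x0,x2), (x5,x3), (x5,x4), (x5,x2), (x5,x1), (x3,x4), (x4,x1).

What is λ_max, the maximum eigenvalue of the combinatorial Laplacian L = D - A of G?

Degrees: deg(x0) = 2, deg(x1) = 2, deg(x2) = 2, deg(x3) = 2, deg(x4) = 3, deg(x5) = 5.
L = D − A with rows/columns ordered (x0, x1, x2, x3, x4, x5):
  [ 2,  0, -1,  0,  0, -1]
  [ 0,  2,  0,  0, -1, -1]
  [-1,  0,  2,  0,  0, -1]
  [ 0,  0,  0,  2, -1, -1]
  [ 0, -1,  0, -1,  3, -1]
  [-1, -1, -1, -1, -1,  5]
Characteristic polynomial: det(λI − L) = λ(λ − 1)(λ − 2)(λ − 3)(λ − 4)(λ − 6).
Roots: λ = 0; (λ − 1) = 0 ⇒ λ = 1; (λ − 2) = 0 ⇒ λ = 2; (λ − 3) = 0 ⇒ λ = 3; (λ − 4) = 0 ⇒ λ = 4; (λ − 6) = 0 ⇒ λ = 6.
(Check: the roots sum (with multiplicity) to 16, matching trace L = Σdeg = 2·8 = 16.)
Laplacian eigenvalues: [0.0, 1.0, 2.0, 3.0, 4.0, 6.0]. Largest eigenvalue (spectral radius) = 6.0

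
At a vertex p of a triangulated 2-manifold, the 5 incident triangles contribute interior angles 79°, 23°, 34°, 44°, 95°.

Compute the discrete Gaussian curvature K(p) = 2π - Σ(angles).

Sum of angles = 275°. K = 360° - 275° = 85° = 17π/36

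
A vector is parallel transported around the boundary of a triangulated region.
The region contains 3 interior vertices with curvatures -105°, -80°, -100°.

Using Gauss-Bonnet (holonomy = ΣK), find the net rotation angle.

Holonomy = total enclosed curvature = (-105°) + (-80°) + (-100°) = -285°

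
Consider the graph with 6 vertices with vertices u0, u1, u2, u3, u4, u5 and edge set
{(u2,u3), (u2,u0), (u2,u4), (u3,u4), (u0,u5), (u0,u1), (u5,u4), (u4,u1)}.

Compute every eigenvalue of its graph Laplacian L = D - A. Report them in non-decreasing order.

Degrees: deg(u0) = 3, deg(u1) = 2, deg(u2) = 3, deg(u3) = 2, deg(u4) = 4, deg(u5) = 2.
L = D − A with rows/columns ordered (u0, u1, u2, u3, u4, u5):
  [ 3, -1, -1,  0,  0, -1]
  [-1,  2,  0,  0, -1,  0]
  [-1,  0,  3, -1, -1,  0]
  [ 0,  0, -1,  2, -1,  0]
  [ 0, -1, -1, -1,  4, -1]
  [-1,  0,  0,  0, -1,  2]
Characteristic polynomial: det(λI − L) = λ(λ² − 7λ + 8)(λ − 2)(λ − 3)(λ − 4).
Roots: λ = 0; (λ² − 7λ + 8) = 0 ⇒ λ = (7 ± √17)/2 ≈ 1.4384, 5.5616; (λ − 2) = 0 ⇒ λ = 2; (λ − 3) = 0 ⇒ λ = 3; (λ − 4) = 0 ⇒ λ = 4.
(Check: the roots sum (with multiplicity) to 16, matching trace L = Σdeg = 2·8 = 16.)
Laplacian eigenvalues (increasing order): [0.0, 1.4384, 2.0, 3.0, 4.0, 5.5616]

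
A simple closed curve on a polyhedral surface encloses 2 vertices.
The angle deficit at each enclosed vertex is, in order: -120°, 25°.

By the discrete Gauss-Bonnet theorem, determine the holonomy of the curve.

Holonomy = total enclosed curvature = (-120°) + 25° = -95°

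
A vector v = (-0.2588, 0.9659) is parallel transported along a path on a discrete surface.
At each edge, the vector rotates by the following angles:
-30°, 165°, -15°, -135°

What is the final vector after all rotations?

Total rotation: (-30°) + 165° + (-15°) + (-135°) = -15°. Final vector: (0, 1)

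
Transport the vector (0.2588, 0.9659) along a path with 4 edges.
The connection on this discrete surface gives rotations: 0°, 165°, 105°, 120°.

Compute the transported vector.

Total rotation: 0° + 165° + 105° + 120° = 390° ≡ 30° (mod 360°). Final vector: (-0.2588, 0.9659)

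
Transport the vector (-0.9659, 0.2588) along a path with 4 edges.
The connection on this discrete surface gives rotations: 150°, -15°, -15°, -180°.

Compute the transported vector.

Total rotation: 150° + (-15°) + (-15°) + (-180°) = -60°. Final vector: (-0.2588, 0.9659)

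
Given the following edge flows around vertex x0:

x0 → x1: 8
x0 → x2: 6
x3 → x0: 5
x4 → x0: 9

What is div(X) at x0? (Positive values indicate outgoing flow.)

Divergence = sum of outgoing flows = 8 + 6 + (-5) + (-9) = 0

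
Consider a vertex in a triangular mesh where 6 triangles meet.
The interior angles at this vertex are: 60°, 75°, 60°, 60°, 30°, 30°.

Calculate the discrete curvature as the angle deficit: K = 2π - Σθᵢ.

Sum of angles = 315°. K = 360° - 315° = 45°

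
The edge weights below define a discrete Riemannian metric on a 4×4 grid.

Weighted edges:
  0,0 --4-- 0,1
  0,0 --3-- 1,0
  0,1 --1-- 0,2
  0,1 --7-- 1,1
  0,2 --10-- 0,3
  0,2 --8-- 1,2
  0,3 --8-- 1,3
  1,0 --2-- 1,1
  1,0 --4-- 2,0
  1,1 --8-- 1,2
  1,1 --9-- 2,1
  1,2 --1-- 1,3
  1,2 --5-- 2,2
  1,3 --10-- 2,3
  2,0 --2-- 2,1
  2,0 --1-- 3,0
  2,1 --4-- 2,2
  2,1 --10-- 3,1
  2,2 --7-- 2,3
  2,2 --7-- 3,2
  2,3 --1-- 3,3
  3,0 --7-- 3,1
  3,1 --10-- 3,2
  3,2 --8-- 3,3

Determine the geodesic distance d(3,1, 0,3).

Shortest path: 3,1 → 2,1 → 2,2 → 1,2 → 1,3 → 0,3, total weight = 28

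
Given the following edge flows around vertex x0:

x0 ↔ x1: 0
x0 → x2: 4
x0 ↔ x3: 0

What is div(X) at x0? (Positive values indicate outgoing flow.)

Divergence = sum of outgoing flows = 0 + 4 + 0 = 4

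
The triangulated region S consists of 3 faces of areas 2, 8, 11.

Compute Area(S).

2 + 8 + 11 = 21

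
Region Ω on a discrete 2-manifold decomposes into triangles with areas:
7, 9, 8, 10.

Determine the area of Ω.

7 + 9 + 8 + 10 = 34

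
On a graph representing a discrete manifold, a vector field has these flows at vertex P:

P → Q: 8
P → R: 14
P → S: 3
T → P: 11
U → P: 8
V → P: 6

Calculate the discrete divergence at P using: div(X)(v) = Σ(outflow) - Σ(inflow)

Divergence = sum of outgoing flows = 8 + 14 + 3 + (-11) + (-8) + (-6) = 0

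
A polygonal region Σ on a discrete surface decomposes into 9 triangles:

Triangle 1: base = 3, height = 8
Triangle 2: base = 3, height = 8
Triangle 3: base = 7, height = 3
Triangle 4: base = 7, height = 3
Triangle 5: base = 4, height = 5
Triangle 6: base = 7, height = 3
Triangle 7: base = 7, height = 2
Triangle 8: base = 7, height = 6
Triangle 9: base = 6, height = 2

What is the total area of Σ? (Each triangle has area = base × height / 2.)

(1/2)×3×8 + (1/2)×3×8 + (1/2)×7×3 + (1/2)×7×3 + (1/2)×4×5 + (1/2)×7×3 + (1/2)×7×2 + (1/2)×7×6 + (1/2)×6×2 = 99.5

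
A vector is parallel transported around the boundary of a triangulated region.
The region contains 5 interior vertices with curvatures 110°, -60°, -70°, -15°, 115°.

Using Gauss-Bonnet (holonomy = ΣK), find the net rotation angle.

Holonomy = total enclosed curvature = 110° + (-60°) + (-70°) + (-15°) + 115° = 80°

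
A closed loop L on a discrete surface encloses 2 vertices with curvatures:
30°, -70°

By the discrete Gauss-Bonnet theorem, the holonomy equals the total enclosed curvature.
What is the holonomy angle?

Holonomy = total enclosed curvature = 30° + (-70°) = -40°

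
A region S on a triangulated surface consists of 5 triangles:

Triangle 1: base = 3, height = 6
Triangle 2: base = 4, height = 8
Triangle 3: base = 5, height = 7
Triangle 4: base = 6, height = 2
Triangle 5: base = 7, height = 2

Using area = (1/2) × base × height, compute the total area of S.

(1/2)×3×6 + (1/2)×4×8 + (1/2)×5×7 + (1/2)×6×2 + (1/2)×7×2 = 55.5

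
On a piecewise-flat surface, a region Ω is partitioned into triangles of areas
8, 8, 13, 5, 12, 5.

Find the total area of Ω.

8 + 8 + 13 + 5 + 12 + 5 = 51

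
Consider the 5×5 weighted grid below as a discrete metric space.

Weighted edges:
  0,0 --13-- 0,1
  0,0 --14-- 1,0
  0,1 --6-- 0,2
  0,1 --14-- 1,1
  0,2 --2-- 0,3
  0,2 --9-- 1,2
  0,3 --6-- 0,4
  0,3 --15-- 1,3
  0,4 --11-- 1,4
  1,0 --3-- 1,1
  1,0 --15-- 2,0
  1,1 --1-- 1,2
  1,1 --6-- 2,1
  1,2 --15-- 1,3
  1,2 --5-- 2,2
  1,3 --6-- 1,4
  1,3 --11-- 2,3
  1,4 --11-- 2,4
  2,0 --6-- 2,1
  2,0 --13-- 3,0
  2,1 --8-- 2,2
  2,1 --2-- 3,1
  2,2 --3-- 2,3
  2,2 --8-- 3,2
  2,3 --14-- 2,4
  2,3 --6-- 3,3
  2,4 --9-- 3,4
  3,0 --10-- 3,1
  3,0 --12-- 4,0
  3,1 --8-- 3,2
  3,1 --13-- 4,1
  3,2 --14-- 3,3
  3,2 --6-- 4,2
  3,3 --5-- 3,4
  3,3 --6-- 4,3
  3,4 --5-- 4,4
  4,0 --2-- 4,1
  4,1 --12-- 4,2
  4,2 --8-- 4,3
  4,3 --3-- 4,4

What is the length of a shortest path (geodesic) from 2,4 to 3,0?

Shortest path: 2,4 → 2,3 → 2,2 → 2,1 → 3,1 → 3,0, total weight = 37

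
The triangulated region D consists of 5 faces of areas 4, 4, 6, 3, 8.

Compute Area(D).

4 + 4 + 6 + 3 + 8 = 25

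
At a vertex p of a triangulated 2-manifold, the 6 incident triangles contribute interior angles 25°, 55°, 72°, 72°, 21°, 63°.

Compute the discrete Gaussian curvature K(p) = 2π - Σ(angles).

Sum of angles = 308°. K = 360° - 308° = 52° = 13π/45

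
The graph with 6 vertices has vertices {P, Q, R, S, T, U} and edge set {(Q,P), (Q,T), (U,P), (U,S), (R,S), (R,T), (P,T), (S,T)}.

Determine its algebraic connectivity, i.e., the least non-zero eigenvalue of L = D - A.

Degrees: deg(P) = 3, deg(Q) = 2, deg(R) = 2, deg(S) = 3, deg(T) = 4, deg(U) = 2.
L = D − A with rows/columns ordered (P, Q, R, S, T, U):
  [ 3, -1,  0,  0, -1, -1]
  [-1,  2,  0,  0, -1,  0]
  [ 0,  0,  2, -1, -1,  0]
  [ 0,  0, -1,  3, -1, -1]
  [-1, -1, -1, -1,  4,  0]
  [-1,  0,  0, -1,  0,  2]
Characteristic polynomial: det(λI − L) = λ(λ² − 5λ + 5)(λ² − 7λ + 9)(λ − 4).
Roots: λ = 0; (λ² − 5λ + 5) = 0 ⇒ λ = (5 ± √5)/2 ≈ 1.382, 3.618; (λ² − 7λ + 9) = 0 ⇒ λ = (7 ± √13)/2 ≈ 1.6972, 5.3028; (λ − 4) = 0 ⇒ λ = 4.
(Check: the roots sum (with multiplicity) to 16, matching trace L = Σdeg = 2·8 = 16.)
Laplacian eigenvalues: [0.0, 1.382, 1.6972, 3.618, 4.0, 5.3028]. Algebraic connectivity (smallest non-zero eigenvalue) = 1.382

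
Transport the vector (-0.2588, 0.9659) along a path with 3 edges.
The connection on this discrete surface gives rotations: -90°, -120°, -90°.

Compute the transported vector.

Total rotation: (-90°) + (-120°) + (-90°) = -300° ≡ 60° (mod 360°). Final vector: (-0.9659, 0.2588)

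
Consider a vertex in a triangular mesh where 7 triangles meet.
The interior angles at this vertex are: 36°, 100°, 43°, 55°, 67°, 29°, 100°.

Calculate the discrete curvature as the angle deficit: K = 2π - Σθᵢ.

Sum of angles = 430°. K = 360° - 430° = -70° = -7π/18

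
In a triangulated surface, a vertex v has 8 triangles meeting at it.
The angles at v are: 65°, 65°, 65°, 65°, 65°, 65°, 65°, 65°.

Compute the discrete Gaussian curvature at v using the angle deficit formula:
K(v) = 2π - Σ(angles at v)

Sum of angles = 520°. K = 360° - 520° = -160° = -8π/9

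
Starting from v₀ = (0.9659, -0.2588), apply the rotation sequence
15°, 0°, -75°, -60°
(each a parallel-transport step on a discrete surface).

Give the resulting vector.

Total rotation: 15° + 0° + (-75°) + (-60°) = -120°. Final vector: (-0.7071, -0.7071)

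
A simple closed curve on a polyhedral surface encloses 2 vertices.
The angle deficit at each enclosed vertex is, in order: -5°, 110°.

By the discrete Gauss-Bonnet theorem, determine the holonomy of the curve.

Holonomy = total enclosed curvature = (-5°) + 110° = 105°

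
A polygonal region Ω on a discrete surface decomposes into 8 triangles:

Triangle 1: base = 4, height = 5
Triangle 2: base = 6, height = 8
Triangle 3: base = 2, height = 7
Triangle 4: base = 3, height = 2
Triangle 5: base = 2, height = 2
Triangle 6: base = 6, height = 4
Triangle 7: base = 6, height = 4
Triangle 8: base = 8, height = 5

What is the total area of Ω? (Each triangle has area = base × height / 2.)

(1/2)×4×5 + (1/2)×6×8 + (1/2)×2×7 + (1/2)×3×2 + (1/2)×2×2 + (1/2)×6×4 + (1/2)×6×4 + (1/2)×8×5 = 90.0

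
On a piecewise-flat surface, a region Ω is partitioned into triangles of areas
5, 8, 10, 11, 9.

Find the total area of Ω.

5 + 8 + 10 + 11 + 9 = 43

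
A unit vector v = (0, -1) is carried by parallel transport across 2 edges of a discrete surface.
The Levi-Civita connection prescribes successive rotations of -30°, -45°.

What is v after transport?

Total rotation: (-30°) + (-45°) = -75°. Final vector: (-0.9659, -0.2588)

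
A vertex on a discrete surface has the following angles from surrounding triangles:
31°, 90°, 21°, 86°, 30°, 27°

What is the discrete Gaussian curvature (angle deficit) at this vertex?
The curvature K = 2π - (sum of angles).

Sum of angles = 285°. K = 360° - 285° = 75° = 5π/12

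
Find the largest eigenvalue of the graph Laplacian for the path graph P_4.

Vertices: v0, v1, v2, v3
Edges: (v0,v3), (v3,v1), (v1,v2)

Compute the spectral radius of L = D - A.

The path graph P_n has Laplacian eigenvalues λ_k = 2 − 2cos(kπ/n), k = 0, 1, …, n−1. Here n = 4:
k=0: 2 − 2cos(0) = 0.0; k=1: 2 − 2cos(π/4) = 0.5858; k=2: 2 − 2cos(π/2) = 2.0; k=3: 2 − 2cos(3π/4) = 3.4142.
Laplacian eigenvalues: [0.0, 0.5858, 2.0, 3.4142]. Largest eigenvalue (spectral radius) = 3.4142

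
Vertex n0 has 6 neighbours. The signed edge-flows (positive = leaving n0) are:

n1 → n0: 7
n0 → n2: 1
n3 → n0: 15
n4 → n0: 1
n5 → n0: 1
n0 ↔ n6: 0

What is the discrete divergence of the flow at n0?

Divergence = sum of outgoing flows = (-7) + 1 + (-15) + (-1) + (-1) + 0 = -23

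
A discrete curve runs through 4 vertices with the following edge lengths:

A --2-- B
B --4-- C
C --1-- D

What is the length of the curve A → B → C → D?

Arc length = 2 + 4 + 1 = 7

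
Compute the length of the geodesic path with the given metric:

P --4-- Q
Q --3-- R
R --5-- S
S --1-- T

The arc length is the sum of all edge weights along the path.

Arc length = 4 + 3 + 5 + 1 = 13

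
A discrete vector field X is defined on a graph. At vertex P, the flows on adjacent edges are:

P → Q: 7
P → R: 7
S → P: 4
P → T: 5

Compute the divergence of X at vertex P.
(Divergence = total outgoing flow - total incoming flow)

Divergence = sum of outgoing flows = 7 + 7 + (-4) + 5 = 15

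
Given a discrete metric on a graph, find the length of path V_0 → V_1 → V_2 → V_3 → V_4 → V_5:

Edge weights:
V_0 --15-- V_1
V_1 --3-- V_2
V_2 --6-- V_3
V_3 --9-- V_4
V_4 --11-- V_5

Arc length = 15 + 3 + 6 + 9 + 11 = 44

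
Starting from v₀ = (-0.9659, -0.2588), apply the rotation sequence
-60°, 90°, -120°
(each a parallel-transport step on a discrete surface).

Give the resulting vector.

Total rotation: (-60°) + 90° + (-120°) = -90°. Final vector: (-0.2588, 0.9659)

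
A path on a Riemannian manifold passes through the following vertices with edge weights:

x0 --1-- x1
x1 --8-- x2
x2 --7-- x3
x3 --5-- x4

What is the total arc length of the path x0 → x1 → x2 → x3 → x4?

Arc length = 1 + 8 + 7 + 5 = 21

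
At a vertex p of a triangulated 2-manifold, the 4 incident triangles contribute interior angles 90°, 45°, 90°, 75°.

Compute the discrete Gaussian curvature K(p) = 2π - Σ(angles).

Sum of angles = 300°. K = 360° - 300° = 60° = π/3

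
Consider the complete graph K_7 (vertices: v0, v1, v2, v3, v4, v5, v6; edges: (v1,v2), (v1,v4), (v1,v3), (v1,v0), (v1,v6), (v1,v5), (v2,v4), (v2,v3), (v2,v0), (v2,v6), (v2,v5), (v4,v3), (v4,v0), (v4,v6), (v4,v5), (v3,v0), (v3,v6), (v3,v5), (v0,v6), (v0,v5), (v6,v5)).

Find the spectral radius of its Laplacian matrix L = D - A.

For the complete graph K_n, L = nI − J (J = all-ones matrix). J has eigenvalues n (once, eigenvector 𝟙) and 0 (multiplicity n−1), so L has eigenvalues 0 (once) and n (multiplicity n−1). Here n = 7: eigenvalue 0 once and 7 with multiplicity 6.
Laplacian eigenvalues: [0.0, 7.0, 7.0, 7.0, 7.0, 7.0, 7.0]. Largest eigenvalue (spectral radius) = 7.0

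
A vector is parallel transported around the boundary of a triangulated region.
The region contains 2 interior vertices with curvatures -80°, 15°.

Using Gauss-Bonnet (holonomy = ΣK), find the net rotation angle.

Holonomy = total enclosed curvature = (-80°) + 15° = -65°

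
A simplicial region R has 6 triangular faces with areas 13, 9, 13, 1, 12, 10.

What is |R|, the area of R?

13 + 9 + 13 + 1 + 12 + 10 = 58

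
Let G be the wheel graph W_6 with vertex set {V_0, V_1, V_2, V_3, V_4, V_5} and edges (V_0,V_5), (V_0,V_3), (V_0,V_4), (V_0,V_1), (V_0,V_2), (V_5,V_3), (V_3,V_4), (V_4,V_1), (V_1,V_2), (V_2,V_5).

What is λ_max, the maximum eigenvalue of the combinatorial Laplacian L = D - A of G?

The wheel W_6 is the join K_1 ∨ C_5 (a hub joined to every vertex of a cycle of length 5). For a join G ∨ H (G on p vertices, H on q vertices) the Laplacian spectrum is 0, p+q, the eigenvalues of L(G) other than one 0 each shifted by +q, and the eigenvalues of L(H) other than one 0 each shifted by +p. With G = K_1 (p = 1, nothing left after dropping its 0) and H = C_5 (q = 5, eigenvalues 2 − 2cos(2πk/5), k = 0, …, 4; drop k = 0), the spectrum of W_6 is 0, 6, and 1 + (2 − 2cos(2πk/5)) = 3 − 2cos(2πk/5) for k = 1, …, 4:
k=1: 3 − 2cos(2π/5) = 2.382; k=2: 3 − 2cos(4π/5) = 4.618; k=3: 3 − 2cos(6π/5) = 4.618; k=4: 3 − 2cos(8π/5) = 2.382.
Laplacian eigenvalues: [0.0, 2.382, 2.382, 4.618, 4.618, 6.0]. Largest eigenvalue (spectral radius) = 6.0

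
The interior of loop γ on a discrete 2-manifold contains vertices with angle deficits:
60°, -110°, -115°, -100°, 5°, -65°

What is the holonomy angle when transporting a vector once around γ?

Holonomy = total enclosed curvature = 60° + (-110°) + (-115°) + (-100°) + 5° + (-65°) = -325°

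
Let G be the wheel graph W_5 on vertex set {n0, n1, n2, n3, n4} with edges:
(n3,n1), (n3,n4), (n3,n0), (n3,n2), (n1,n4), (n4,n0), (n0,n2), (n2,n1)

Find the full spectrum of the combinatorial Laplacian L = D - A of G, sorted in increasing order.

The wheel W_5 is the join K_1 ∨ C_4 (a hub joined to every vertex of a cycle of length 4). For a join G ∨ H (G on p vertices, H on q vertices) the Laplacian spectrum is 0, p+q, the eigenvalues of L(G) other than one 0 each shifted by +q, and the eigenvalues of L(H) other than one 0 each shifted by +p. With G = K_1 (p = 1, nothing left after dropping its 0) and H = C_4 (q = 4, eigenvalues 2 − 2cos(2πk/4), k = 0, …, 3; drop k = 0), the spectrum of W_5 is 0, 5, and 1 + (2 − 2cos(2πk/4)) = 3 − 2cos(2πk/4) for k = 1, …, 3:
k=1: 3 − 2cos(π/2) = 3.0; k=2: 3 − 2cos(π) = 5.0; k=3: 3 − 2cos(3π/2) = 3.0.
Laplacian eigenvalues (increasing order): [0.0, 3.0, 3.0, 5.0, 5.0]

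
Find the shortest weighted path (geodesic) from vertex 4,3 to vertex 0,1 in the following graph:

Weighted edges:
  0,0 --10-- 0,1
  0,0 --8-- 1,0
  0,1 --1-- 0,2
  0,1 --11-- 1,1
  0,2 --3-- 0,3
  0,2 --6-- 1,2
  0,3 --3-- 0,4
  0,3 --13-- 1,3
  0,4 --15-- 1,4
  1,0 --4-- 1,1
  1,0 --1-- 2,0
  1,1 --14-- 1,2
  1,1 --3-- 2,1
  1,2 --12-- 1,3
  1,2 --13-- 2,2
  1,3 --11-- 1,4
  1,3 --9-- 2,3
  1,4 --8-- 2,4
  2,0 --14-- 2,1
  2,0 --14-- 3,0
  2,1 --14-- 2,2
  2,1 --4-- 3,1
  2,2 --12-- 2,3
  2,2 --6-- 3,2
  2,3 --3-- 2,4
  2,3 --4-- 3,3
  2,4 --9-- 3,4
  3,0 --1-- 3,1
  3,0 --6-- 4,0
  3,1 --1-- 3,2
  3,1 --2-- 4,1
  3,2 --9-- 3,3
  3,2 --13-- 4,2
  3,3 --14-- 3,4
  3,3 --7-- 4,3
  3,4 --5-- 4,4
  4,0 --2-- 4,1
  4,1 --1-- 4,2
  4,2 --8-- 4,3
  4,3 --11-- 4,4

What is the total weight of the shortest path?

Shortest path: 4,3 → 4,2 → 4,1 → 3,1 → 2,1 → 1,1 → 0,1, total weight = 29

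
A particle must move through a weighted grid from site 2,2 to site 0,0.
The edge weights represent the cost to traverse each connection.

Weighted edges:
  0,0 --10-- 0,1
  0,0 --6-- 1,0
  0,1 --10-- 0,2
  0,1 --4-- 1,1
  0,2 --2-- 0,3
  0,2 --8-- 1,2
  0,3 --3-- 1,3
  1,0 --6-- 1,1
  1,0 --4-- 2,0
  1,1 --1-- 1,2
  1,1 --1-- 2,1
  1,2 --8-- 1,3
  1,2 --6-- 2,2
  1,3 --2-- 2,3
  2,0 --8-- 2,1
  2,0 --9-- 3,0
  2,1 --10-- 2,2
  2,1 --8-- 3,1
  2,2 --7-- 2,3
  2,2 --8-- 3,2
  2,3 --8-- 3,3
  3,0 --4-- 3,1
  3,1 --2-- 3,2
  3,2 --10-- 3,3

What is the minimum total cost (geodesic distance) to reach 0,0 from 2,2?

Shortest path: 2,2 → 1,2 → 1,1 → 1,0 → 0,0, total weight = 19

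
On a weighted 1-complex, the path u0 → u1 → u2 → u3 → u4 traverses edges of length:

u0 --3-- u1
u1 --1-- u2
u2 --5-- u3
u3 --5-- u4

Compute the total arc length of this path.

Arc length = 3 + 1 + 5 + 5 = 14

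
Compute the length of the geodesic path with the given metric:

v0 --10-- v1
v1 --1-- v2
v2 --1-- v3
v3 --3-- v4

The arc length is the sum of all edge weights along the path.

Arc length = 10 + 1 + 1 + 3 = 15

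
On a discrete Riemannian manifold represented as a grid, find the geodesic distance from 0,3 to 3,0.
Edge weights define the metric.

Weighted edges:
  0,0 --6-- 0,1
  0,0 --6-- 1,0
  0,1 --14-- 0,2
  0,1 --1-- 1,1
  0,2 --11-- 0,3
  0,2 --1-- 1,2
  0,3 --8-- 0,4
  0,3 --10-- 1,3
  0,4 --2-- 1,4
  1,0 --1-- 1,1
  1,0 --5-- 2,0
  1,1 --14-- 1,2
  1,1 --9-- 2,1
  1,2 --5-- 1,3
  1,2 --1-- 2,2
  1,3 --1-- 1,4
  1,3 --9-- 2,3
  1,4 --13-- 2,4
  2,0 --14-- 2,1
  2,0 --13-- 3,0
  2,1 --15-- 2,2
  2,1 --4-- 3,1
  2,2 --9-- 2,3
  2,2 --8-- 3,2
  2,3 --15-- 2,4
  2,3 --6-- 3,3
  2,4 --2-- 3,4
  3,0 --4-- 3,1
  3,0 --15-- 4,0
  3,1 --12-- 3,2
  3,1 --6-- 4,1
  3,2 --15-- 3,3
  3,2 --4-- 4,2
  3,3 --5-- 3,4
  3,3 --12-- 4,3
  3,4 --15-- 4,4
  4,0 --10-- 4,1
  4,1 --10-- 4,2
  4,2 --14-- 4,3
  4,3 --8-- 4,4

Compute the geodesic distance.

Shortest path: 0,3 → 0,2 → 1,2 → 2,2 → 2,1 → 3,1 → 3,0, total weight = 36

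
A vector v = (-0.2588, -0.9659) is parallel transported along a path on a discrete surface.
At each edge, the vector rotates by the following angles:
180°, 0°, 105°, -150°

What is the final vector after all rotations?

Total rotation: 180° + 0° + 105° + (-150°) = 135°. Final vector: (0.8660, 0.5000)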